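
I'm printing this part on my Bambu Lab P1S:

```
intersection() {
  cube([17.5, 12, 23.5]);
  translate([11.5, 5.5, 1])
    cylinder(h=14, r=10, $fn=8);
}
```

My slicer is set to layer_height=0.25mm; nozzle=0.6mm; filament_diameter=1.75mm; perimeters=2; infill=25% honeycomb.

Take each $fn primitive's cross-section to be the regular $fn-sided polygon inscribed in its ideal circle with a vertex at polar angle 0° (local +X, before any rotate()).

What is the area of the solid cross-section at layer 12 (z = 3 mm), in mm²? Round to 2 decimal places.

176.98 mm²

At z = 3 mm: the 17.5×12 cube contributes its full rectangle (area 210.00 mm²); the r=10 cylinder at (11.5, 5.5) gives a regular 8-gon of circumradius 10 (constant along its height) (area = (8/2)·10.000²·sin(360°/8) = 282.84 mm²); After intersecting: the r=10 cylinder at (11.5, 5.5) partially overlaps the 17.5×12 cube; clipping to the common part keeps 176.98 mm² — area = 176.98 mm². Overall, the cross-section is a single solid region. Net area = 176.98 mm².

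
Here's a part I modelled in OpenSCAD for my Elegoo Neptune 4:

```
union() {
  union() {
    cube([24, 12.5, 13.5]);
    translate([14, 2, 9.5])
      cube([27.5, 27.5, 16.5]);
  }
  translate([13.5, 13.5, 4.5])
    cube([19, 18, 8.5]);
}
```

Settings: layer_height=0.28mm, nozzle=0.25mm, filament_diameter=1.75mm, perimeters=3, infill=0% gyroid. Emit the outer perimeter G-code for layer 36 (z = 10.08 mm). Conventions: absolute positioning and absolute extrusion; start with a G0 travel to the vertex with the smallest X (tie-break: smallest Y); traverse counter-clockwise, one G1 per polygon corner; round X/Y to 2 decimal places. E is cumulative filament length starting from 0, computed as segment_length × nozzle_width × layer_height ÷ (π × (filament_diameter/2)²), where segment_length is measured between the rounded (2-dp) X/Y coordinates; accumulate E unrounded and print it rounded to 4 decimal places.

G0 X0.00 Y0.00 Z10.08
G1 X24.00 Y0.00 E0.6985
G1 X24.00 Y2.00 E0.7567
G1 X41.50 Y2.00 E1.2660
G1 X41.50 Y29.50 E2.0663
G1 X32.50 Y29.50 E2.3282
G1 X32.50 Y31.50 E2.3864
G1 X13.50 Y31.50 E2.9394
G1 X13.50 Y13.50 E3.4632
G1 X14.00 Y13.50 E3.4778
G1 X14.00 Y12.50 E3.5069
G1 X0.00 Y12.50 E3.9143
G1 X0.00 Y0.00 E4.2781

At z = 10.08 mm: the cube is present — its section is the full 24×12.5 rectangle; the cube at (14, 2) (footprint 27.5×27.5) is included at this height; Combining (union): the regions partially overlap (shared area 105.00 mm²), so overlapping operands fuse into one piece — 1 connected region; the cube at (13.5, 13.5) (footprint 19×18) is included at this height; Combining (union): the regions partially overlap (shared area 296.00 mm²), so overlapping operands fuse into one piece — 1 connected region. The outline is a single polygon with 12 vertices. Extrusion per mm of travel: 0.25 × 0.28 / (π × 0.875²) = 0.029103. Accumulating E over each segment gives final E = 4.2781.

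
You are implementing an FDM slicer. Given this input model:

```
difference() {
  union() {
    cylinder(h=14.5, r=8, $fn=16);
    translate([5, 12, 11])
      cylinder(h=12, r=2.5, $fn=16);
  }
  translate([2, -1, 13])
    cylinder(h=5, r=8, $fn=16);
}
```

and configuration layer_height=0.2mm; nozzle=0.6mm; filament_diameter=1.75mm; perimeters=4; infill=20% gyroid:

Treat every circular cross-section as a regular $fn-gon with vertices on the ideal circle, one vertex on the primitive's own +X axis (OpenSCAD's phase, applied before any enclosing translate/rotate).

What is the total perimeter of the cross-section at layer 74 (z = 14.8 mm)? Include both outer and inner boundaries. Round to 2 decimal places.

At z = 14.8 mm: the cylinder does not reach this height (z outside [0, 14.5]); the r=2.5 cylinder at (5, 12) gives a regular 16-gon of circumradius 2.5 (constant along its height) (perimeter = 2·16·2.500·sin(180°/16) = 15.61 mm); Taking the union: only the r=2.5 cylinder at (5, 12) is present, so the union is just that shape — boundary = 15.61 mm; the cylinder at (2, -1): section is a regular 16-gon, circumradius r=8 (perimeter = 2·16·8.000·sin(180°/16) = 49.94 mm); After the difference (first − rest): starting from that combined region, the r=8 cylinder at (2, -1) misses the remaining region (no effect) — boundary = 15.61 mm. Overall, the cross-section is a single solid region. Total boundary length (outer) = 15.61 mm.

15.61 mm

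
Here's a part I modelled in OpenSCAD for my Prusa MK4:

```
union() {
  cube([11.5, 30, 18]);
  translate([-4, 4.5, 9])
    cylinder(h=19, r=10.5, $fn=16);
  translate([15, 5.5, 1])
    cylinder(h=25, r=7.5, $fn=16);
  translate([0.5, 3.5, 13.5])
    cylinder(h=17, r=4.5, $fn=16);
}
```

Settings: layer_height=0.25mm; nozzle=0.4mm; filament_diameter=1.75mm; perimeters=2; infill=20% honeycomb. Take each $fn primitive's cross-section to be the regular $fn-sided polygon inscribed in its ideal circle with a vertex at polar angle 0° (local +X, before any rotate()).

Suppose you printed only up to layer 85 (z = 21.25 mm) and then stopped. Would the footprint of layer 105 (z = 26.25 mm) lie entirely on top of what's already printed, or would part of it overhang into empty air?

Compare the two slices. At z = 21.25: the cube is absent (z outside [0, 18]); the r=10.5 cylinder at (-4, 4.5) gives a regular 16-gon of circumradius 10.5 (constant along its height) (area = (16/2)·10.500²·sin(360°/16) = 337.53 mm²); the r=7.5 cylinder at (15, 5.5) contributes a regular 16-gon of circumradius 7.5 (area = (16/2)·7.500²·sin(360°/16) = 172.21 mm²); the r=4.5 cylinder at (0.5, 3.5) gives a regular 16-gon of circumradius 4.5 (constant along its height) (area = (16/2)·4.500²·sin(360°/16) = 61.99 mm²); Merging all regions: the regions partially overlap — summed areas 571.73 mm² minus the doubly-counted overlap 61.99 mm² gives 509.73 mm² — area = 509.73 mm². At z = 26.25: the cube is not intersected at this z (z outside [0, 18]); the r=10.5 cylinder at (-4, 4.5) gives a regular 16-gon of circumradius 10.5 (constant along its height) (area = (16/2)·10.500²·sin(360°/16) = 337.53 mm²); the cylinder at (15, 5.5) is not intersected at this z (z outside [1, 26]); the r=4.5 cylinder at (0.5, 3.5) contributes a regular 16-gon of circumradius 4.5 (area = (16/2)·4.500²·sin(360°/16) = 61.99 mm²); Merging all regions: the r=4.5 cylinder at (0.5, 3.5) lies entirely inside the r=10.5 cylinder at (-4, 4.5), so the union is just the r=10.5 cylinder at (-4, 4.5) — area = 337.53 mm². Checking containment: the cross-section at z = 26.25 is a subset of the cross-section at z = 21.25.

entirely on top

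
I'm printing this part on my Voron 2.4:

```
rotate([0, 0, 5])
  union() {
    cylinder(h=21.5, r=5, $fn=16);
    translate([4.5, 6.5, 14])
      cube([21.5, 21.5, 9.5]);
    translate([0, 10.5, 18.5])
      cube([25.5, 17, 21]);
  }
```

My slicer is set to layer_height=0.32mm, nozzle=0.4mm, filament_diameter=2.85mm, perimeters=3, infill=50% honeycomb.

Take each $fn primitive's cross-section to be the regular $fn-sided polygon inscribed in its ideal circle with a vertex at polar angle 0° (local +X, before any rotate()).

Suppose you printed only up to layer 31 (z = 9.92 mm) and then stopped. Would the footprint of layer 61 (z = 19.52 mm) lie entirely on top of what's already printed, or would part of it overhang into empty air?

Compare the two slices. At z = 9.92: the cylinder: section is a regular 16-gon, circumradius r=5 (area = (16/2)·5.000²·sin(360°/16) = 76.54 mm²); the cube at (4.5, 6.5) is not intersected at this z (z outside [14, 23.5]); the cube at (0, 10.5) is not intersected at this z (z outside [18.5, 39.5]); Combining (union): only the r=5 cylinder is present, so the union is just that shape — area = 76.54 mm²; (whole slice rotated 5° about Z — lengths, areas and connectivity unchanged). At z = 19.52: the r=5 cylinder contributes a regular 16-gon of circumradius 5 (area = (16/2)·5.000²·sin(360°/16) = 76.54 mm²); the 21.5×21.5 cube at (4.5, 6.5) contributes its full rectangle (area 462.25 mm²); the 25.5×17 cube at (0, 10.5) contributes its full rectangle (area 433.50 mm²); Combining (union): the regions partially overlap — summed areas 972.29 mm² minus the doubly-counted overlap 357.00 mm² gives 615.29 mm² — area = 615.29 mm²; (whole slice rotated 5° about Z — lengths, areas and connectivity unchanged). Checking containment: at z = 19.52 the cross-section extends beyond the z = 9.92 cross-section by about 538.75 mm².

part overhangs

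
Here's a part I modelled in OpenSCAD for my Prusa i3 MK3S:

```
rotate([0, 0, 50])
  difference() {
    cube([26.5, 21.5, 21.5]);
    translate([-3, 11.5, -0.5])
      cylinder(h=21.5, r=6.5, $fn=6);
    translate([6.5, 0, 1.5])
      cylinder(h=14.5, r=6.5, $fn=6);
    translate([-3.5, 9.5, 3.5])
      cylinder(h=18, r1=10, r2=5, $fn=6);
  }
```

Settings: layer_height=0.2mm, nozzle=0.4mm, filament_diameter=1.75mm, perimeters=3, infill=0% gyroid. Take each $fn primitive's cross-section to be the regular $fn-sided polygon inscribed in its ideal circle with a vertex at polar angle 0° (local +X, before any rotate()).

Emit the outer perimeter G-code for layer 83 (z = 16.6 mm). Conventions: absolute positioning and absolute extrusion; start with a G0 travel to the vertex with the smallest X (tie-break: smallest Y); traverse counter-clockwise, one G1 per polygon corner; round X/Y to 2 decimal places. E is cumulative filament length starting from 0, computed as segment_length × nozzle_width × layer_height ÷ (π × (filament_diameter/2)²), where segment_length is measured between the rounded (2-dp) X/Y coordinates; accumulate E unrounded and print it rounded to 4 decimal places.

G0 X-16.47 Y13.82 Z16.60
G1 X-13.12 Y11.01 E0.1454
G1 X-12.96 Y11.20 E0.1537
G1 X-6.56 Y10.07 E0.3698
G1 X-5.95 Y8.39 E0.4293
G1 X-5.44 Y8.30 E0.4465
G1 X-3.48 Y2.92 E0.6370
G1 X0.00 Y0.00 E0.7881
G1 X17.03 Y20.30 E1.6694
G1 X0.56 Y34.12 E2.3845
G1 X-16.47 Y13.82 E3.2658

At z = 16.6 mm: the 26.5×21.5 cube contributes its full rectangle; the r=6.5 cylinder at (-3, 11.5) gives a regular 6-gon of circumradius 6.5 (constant along its height); the cylinder at (6.5, 0) is not intersected at this z (z outside [1.5, 16]); the cone at (-3.5, 9.5): at t=0.728 of its height the radius interpolates to r₁+(r₂−r₁)t = 6.361, giving a regular 6-gon of that circumradius; Taking the first minus the rest: starting from the 26.5×21.5 cube, the r=6.5 cylinder at (-3, 11.5) partially overlaps it — only the 21.11 mm² overlap (of its 109.77 mm²) is removed, clipping the outline; the cone at (-3.5, 9.5) partially overlaps it — only the 2.50 mm² overlap (of its 105.13 mm²) is removed, clipping the outline — 1 connected region; (whole slice rotated 50° about Z — lengths, areas and connectivity unchanged). The outline is a single polygon with 10 vertices. Extrusion per mm of travel: 0.4 × 0.2 / (π × 0.875²) = 0.033260. Accumulating E over each segment gives final E = 3.2658.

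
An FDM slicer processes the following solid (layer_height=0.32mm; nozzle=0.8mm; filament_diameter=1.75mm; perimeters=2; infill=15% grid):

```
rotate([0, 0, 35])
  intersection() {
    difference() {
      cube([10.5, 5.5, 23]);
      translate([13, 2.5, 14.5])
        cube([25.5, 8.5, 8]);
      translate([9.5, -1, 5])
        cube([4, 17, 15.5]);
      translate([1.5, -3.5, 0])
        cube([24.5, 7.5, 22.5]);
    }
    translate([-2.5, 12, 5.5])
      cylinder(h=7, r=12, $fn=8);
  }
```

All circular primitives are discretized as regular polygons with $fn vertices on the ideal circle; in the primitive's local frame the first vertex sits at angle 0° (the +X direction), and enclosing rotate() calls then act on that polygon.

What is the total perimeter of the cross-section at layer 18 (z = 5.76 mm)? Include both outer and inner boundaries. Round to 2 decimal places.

21.55 mm

At z = 5.76 mm: the 10.5×5.5 cube contributes its full rectangle (perimeter 32.00 mm); the cube at (13, 2.5) is absent (z outside [14.5, 22.5]); the cube at (9.5, -1) is present — its section is the full 4×17 rectangle (perimeter 42.00 mm); the 24.5×7.5 cube at (1.5, -3.5) contributes its full rectangle (perimeter 64.00 mm); Taking the first minus the rest: starting from the 10.5×5.5 cube, the 4×17 cube at (9.5, -1) partially overlaps it — only the 5.50 mm² overlap (of its 68.00 mm²) is removed, clipping the outline; the 24.5×7.5 cube at (1.5, -3.5) partially overlaps it — only the 32.00 mm² overlap (of its 183.75 mm²) is removed, clipping the outline — boundary = 30.00 mm; the r=12 cylinder at (-2.5, 12) gives a regular 8-gon of circumradius 12 (constant along its height) (perimeter = 2·8·12.000·sin(180°/8) = 73.48 mm); Taking the intersection: the r=12 cylinder at (-2.5, 12) partially overlaps the result so far; clipping to the common part keeps 13.73 mm² — boundary = 21.55 mm; (whole slice rotated 35° about Z — lengths, areas and connectivity unchanged). Overall, the cross-section is a single solid region. Total boundary length (outer) = 21.55 mm.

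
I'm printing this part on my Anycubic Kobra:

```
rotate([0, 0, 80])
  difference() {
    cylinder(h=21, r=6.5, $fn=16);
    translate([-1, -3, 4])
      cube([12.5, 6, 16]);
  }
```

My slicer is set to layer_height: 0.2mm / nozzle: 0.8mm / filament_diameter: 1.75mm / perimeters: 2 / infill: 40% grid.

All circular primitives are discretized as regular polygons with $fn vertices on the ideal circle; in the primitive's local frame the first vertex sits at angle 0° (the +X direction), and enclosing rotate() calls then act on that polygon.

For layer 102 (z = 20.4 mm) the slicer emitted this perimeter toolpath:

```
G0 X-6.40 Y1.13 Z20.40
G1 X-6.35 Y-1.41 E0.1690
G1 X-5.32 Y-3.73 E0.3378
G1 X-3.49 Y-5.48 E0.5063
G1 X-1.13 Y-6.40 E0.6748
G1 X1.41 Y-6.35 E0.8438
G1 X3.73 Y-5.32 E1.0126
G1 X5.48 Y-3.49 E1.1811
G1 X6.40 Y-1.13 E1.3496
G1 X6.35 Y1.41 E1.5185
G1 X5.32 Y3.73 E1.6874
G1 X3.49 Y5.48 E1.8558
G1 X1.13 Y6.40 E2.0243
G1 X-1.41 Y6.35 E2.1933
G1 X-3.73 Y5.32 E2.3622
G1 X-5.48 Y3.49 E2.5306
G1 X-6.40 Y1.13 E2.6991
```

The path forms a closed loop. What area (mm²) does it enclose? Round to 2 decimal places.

129.33 mm²

Apply the shoelace formula to the sequence of (X, Y) vertices; enclosed area = 129.33 mm².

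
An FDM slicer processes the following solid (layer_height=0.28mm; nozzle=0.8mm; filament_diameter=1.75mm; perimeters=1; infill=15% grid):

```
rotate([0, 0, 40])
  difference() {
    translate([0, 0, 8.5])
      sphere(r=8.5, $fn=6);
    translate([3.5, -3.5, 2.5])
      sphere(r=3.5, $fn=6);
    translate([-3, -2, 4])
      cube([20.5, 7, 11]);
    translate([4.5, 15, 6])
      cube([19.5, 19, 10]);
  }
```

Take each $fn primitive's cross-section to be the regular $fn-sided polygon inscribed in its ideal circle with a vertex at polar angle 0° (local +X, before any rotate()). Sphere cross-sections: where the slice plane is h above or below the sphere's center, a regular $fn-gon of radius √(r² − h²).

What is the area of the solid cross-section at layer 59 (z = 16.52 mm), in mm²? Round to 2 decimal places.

20.60 mm²

At z = 16.52 mm: the r=8.5 sphere contributes a regular 6-gon of circumradius √(8.5²−8.02²) = 2.816 (area = (6/2)·2.816²·sin(360°/6) = 20.60 mm²); the sphere at (3.5, -3.5) does not reach this height (|z−center|=14.020 > r=3.5); the cube at (-3, -2) is absent (z outside [4, 15]); the cube at (4.5, 15) is not intersected at this z (z outside [6, 16]); Subtracting the remaining from the first: none of the subtracted shapes is present at this height, so the r=8.5 sphere is unchanged — area = 20.60 mm²; (rotated 40° about Z; rotation is an isometry so areas/perimeters/island counts are preserved). Overall, the cross-section is a single solid region. Net area = 20.60 mm².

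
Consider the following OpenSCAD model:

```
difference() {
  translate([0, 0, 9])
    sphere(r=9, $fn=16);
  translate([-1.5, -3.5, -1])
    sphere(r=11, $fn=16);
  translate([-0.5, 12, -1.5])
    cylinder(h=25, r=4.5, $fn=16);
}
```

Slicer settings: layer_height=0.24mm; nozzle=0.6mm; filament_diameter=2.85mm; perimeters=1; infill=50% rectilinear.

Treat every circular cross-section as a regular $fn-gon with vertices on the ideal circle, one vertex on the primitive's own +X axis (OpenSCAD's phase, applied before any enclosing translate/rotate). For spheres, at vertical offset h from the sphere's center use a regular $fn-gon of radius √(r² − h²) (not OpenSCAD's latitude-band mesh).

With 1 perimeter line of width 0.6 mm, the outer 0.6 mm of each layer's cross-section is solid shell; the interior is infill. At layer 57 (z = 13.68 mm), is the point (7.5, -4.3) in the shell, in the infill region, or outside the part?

outside

At z = 13.68 mm: the sphere: section is a regular 16-gon, circumradius = √(r²−h²) = √(9²−4.68²) = 7.687; the sphere at (-1.5, -3.5) is absent (|z−center|=14.680 > r=11); the cylinder at (-0.5, 12): section is a regular 16-gon, circumradius r=4.5; Taking the first minus the rest: starting from the r=9 sphere, the r=4.5 cylinder at (-0.5, 12) partially overlaps it — only the 0.06 mm² overlap (of its 61.99 mm²) is removed, clipping the outline — 1 connected region. Overall, the cross-section is a single solid region. The nearest boundary edge runs (7.10, -2.94)→(5.44, -5.44); distance from the point to it = 1.09 mm. The point is not inside any of the regions above, so it lies outside the cross-section (1.09 mm from the nearest boundary).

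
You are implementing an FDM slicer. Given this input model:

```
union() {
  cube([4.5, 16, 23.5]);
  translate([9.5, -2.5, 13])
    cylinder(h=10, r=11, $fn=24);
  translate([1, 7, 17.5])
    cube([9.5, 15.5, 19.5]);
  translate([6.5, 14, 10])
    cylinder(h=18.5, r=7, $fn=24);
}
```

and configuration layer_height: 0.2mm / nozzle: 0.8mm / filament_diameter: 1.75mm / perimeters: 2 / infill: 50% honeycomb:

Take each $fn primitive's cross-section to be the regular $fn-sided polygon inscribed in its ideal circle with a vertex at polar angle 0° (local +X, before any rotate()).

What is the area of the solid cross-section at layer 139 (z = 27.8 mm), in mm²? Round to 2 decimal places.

179.38 mm²

At z = 27.8 mm: the cube is absent (z outside [0, 23.5]); the cylinder at (9.5, -2.5) is absent (z outside [13, 23]); the 9.5×15.5 cube at (1, 7) contributes its full rectangle (area 147.25 mm²); the cylinder at (6.5, 14): section is a regular 24-gon, circumradius r=7 (area = (24/2)·7.000²·sin(360°/24) = 152.19 mm²); Merging all regions: the regions partially overlap — summed areas 299.44 mm² minus the doubly-counted overlap 120.05 mm² gives 179.38 mm² — area = 179.38 mm². Overall, the cross-section is a single solid region. Net area = 179.38 mm².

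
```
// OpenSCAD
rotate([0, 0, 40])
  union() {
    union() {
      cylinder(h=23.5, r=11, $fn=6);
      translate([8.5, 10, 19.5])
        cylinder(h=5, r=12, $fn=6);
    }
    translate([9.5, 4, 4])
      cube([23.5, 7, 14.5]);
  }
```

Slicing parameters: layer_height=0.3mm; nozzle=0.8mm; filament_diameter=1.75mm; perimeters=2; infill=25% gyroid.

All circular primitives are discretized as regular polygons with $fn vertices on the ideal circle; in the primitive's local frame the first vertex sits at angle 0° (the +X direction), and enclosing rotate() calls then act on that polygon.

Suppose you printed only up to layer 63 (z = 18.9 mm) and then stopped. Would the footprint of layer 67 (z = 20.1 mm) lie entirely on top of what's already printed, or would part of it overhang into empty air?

Compare the two slices. At z = 18.9: the r=11 cylinder gives a regular 6-gon of circumradius 11 (constant along its height) (area = (6/2)·11.000²·sin(360°/6) = 314.37 mm²); the cylinder at (8.5, 10) is absent (z outside [19.5, 24.5]); Merging all regions: only the r=11 cylinder is present, so the union is just that shape — area = 314.37 mm²; the cube at (9.5, 4) is not intersected at this z (z outside [4, 18.5]); Merging all regions: only the result so far is present, so the union is just that shape — area = 314.37 mm²; (whole slice rotated 40° about Z — lengths, areas and connectivity unchanged). At z = 20.1: the cylinder: section is a regular 6-gon, circumradius r=11 (area = (6/2)·11.000²·sin(360°/6) = 314.37 mm²); the r=12 cylinder at (8.5, 10) gives a regular 6-gon of circumradius 12 (constant along its height) (area = (6/2)·12.000²·sin(360°/6) = 374.12 mm²); Merging all regions: the regions partially overlap — summed areas 688.49 mm² minus the doubly-counted overlap 86.47 mm² gives 602.02 mm² — area = 602.02 mm²; the cube at (9.5, 4) does not reach this height (z outside [4, 18.5]); Taking the union: only the result so far is present, so the union is just that shape — area = 602.02 mm²; (whole slice rotated 40° about Z — lengths, areas and connectivity unchanged). Checking containment: at z = 20.1 the cross-section extends beyond the z = 18.9 cross-section by about 287.66 mm².

part overhangs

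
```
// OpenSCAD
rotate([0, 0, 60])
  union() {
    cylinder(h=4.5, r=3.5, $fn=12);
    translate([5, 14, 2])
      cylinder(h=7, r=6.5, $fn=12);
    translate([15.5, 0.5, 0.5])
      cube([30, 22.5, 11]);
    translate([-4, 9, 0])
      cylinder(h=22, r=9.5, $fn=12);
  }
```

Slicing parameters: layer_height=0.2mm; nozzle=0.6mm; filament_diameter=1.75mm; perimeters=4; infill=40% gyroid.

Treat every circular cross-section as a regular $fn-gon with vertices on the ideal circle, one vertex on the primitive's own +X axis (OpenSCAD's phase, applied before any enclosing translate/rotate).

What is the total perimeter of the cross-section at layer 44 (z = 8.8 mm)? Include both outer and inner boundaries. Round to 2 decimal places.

At z = 8.8 mm: the cylinder is absent (z outside [0, 4.5]); the r=6.5 cylinder at (5, 14) gives a regular 12-gon of circumradius 6.5 (constant along its height) (perimeter = 2·12·6.500·sin(180°/12) = 40.38 mm); the cube at (15.5, 0.5) (footprint 30×22.5) is included at this height (perimeter 105.00 mm); the cylinder at (-4, 9): section is a regular 12-gon, circumradius r=9.5 (perimeter = 2·12·9.500·sin(180°/12) = 59.01 mm); Merging all regions: the regions partially overlap (shared area 42.54 mm²), so the edge portions inside another operand are dropped and the merged outline is re-measured after clipping — boundary = 177.93 mm; (rotated 60° about Z; rotation is an isometry so areas/perimeters/island counts are preserved). Overall, the cross-section has 2 separate islands. Total boundary length (outer) = 177.93 mm.

177.93 mm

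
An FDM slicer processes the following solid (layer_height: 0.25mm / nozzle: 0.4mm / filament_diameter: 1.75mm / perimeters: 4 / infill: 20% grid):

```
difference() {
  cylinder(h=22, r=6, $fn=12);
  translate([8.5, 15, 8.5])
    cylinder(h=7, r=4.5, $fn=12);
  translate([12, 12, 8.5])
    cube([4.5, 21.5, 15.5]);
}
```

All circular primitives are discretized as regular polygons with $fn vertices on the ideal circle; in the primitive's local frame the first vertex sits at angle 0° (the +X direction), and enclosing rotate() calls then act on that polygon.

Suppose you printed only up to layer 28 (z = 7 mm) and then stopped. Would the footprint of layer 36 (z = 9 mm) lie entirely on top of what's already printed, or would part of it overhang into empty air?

entirely on top

Compare the two slices. At z = 7: the cylinder: section is a regular 12-gon, circumradius r=6 (area = (12/2)·6.000²·sin(360°/12) = 108.00 mm²); the cylinder at (8.5, 15) is absent (z outside [8.5, 15.5]); the cube at (12, 12) is not intersected at this z (z outside [8.5, 24]); After the difference (first − rest): none of the subtracted shapes is present at this height, so the r=6 cylinder is unchanged — area = 108.00 mm². At z = 9: the r=6 cylinder contributes a regular 12-gon of circumradius 6 (area = (12/2)·6.000²·sin(360°/12) = 108.00 mm²); the cylinder at (8.5, 15): section is a regular 12-gon, circumradius r=4.5 (area = (12/2)·4.500²·sin(360°/12) = 60.75 mm²); the cube at (12, 12) (footprint 4.5×21.5) is included at this height (area 96.75 mm²); Taking the first minus the rest: starting from the r=6 cylinder (108.00 mm²), the r=4.5 cylinder at (8.5, 15) misses the remaining region (no effect); the 4.5×21.5 cube at (12, 12) misses the remaining region (no effect) — area = 108.00 mm². Checking containment: the cross-section at z = 9 is a subset of the cross-section at z = 7.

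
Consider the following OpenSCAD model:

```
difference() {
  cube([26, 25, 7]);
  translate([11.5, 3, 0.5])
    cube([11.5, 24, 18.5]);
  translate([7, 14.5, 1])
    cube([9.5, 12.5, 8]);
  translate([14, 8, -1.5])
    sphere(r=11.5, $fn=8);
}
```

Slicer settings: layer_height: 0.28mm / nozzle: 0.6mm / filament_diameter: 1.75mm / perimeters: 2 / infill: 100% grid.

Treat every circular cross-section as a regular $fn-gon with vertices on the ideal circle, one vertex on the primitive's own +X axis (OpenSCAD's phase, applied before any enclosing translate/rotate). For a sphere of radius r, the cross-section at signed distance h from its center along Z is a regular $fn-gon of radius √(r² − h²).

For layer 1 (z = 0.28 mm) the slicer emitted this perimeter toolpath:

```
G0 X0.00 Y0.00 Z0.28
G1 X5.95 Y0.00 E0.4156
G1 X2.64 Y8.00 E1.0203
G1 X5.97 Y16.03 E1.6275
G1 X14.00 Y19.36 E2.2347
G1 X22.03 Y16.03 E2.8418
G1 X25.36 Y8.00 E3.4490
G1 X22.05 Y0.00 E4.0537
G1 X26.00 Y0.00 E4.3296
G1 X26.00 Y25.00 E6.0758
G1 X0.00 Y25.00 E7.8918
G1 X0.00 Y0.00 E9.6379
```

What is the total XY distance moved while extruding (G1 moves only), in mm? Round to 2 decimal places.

Sum the Euclidean lengths of each G1 segment: total = 137.99 mm.

137.99 mm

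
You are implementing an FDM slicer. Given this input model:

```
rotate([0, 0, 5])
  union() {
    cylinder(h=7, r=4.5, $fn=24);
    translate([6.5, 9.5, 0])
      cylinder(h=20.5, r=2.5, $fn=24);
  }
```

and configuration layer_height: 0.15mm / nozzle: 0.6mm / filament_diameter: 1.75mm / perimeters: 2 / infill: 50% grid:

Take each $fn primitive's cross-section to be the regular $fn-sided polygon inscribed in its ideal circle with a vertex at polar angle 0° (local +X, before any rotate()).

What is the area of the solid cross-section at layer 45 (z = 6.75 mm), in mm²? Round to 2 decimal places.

At z = 6.75 mm: the r=4.5 cylinder gives a regular 24-gon of circumradius 4.5 (constant along its height) (area = (24/2)·4.500²·sin(360°/24) = 62.89 mm²); the cylinder at (6.5, 9.5): section is a regular 24-gon, circumradius r=2.5 (area = (24/2)·2.500²·sin(360°/24) = 19.41 mm²); Combining (union): the 2 present regions are separate (no shared area or edge), so areas and boundary lengths simply add and each stays a separate island — area = 82.30 mm²; (rotated 5° about Z; rotation is an isometry so areas/perimeters/island counts are preserved). Overall, the cross-section has 2 separate islands. Net area = 82.30 mm².

82.30 mm²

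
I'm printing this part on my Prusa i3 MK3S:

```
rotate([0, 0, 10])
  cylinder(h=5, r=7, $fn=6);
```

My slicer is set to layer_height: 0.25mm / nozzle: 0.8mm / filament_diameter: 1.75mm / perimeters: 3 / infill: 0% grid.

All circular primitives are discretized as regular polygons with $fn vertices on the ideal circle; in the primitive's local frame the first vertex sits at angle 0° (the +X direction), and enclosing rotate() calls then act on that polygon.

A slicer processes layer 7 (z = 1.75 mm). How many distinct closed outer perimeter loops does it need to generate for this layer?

1

At z = 1.75 mm: the r=7 cylinder gives a regular 6-gon of circumradius 7 (constant along its height); (whole slice rotated 10° about Z — lengths, areas and connectivity unchanged). The result has 1 disconnected region.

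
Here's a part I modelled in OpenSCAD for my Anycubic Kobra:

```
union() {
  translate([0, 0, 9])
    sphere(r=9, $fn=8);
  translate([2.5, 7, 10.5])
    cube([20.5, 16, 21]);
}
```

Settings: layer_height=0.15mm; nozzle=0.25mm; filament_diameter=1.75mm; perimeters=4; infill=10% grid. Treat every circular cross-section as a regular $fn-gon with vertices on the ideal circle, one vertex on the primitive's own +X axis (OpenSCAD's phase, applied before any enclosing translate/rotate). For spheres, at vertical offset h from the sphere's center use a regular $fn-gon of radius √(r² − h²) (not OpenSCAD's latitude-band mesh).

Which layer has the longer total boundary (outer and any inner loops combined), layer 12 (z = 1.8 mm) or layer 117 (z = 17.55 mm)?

layer 117 (z = 17.55 mm)

Layer 12 (z = 1.8): the sphere: section is a regular 8-gon, circumradius = √(r²−h²) = √(9²−7.2²) = 5.400 (perimeter = 2·8·5.400·sin(180°/8) = 33.06 mm); the cube at (2.5, 7) is absent (z outside [10.5, 31.5]); Merging all regions: only the r=9 sphere is present, so the union is just that shape — boundary = 33.06 mm. So its perimeter = 33.06 mm. Layer 117 (z = 17.55): the r=9 sphere slices to a regular 8-gon of circumradius 2.810 (√(r²−h²) with h=8.55 from center) (perimeter = 2·8·2.810·sin(180°/8) = 17.21 mm); the 20.5×16 cube at (2.5, 7) contributes its full rectangle (perimeter 73.00 mm); Merging all regions: the 2 present regions are separate (no shared area or edge), so areas and boundary lengths simply add and each stays a separate island — boundary = 90.21 mm. So its perimeter = 90.21 mm. Layer 117 is larger (90.21 vs 33.06 mm).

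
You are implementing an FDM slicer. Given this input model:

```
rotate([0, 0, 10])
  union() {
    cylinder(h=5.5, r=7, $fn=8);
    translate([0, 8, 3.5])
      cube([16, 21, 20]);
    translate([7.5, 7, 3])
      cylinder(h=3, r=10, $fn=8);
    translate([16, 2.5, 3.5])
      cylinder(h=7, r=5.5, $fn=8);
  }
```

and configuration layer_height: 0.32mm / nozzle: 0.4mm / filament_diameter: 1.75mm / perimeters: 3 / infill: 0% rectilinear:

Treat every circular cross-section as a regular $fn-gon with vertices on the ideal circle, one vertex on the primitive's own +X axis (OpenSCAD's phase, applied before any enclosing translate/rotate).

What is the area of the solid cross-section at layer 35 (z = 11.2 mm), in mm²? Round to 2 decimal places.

336.00 mm²

At z = 11.2 mm: the cylinder does not reach this height (z outside [0, 5.5]); the cube at (0, 8) is present — its section is the full 16×21 rectangle (area 336.00 mm²); the cylinder at (7.5, 7) is absent (z outside [3, 6]); the cylinder at (16, 2.5) is absent (z outside [3.5, 10.5]); Merging all regions: only the 16×21 cube at (0, 8) is present, so the union is just that shape — area = 336.00 mm²; (rotated 10° about Z; rotation is an isometry so areas/perimeters/island counts are preserved). Overall, the cross-section is a single solid region. Net area = 336.00 mm².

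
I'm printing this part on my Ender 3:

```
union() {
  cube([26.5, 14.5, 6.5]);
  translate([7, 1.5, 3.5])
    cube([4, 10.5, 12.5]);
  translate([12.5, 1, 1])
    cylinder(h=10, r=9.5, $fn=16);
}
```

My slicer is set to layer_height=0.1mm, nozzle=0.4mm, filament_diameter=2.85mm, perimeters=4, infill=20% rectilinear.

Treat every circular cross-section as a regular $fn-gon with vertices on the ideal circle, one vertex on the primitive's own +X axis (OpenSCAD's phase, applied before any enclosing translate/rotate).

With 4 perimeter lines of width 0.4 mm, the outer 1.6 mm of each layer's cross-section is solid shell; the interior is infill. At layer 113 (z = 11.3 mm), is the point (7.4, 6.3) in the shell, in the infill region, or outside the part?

shell

At z = 11.3 mm: the cube is not intersected at this z (z outside [0, 6.5]); the cube at (7, 1.5) (footprint 4×10.5) is included at this height; the cylinder at (12.5, 1) is not intersected at this z (z outside [1, 11]); Combining (union): only the 4×10.5 cube at (7, 1.5) is present, so the union is just that shape — 1 connected region. Overall, the cross-section is a single solid region. The nearest boundary edge runs (7.00, 12.00)→(7.00, 1.50); distance from the point to it = 0.40 mm. The point is inside the cross-section, 0.40 mm from the nearest boundary — within the 1.6 mm shell band (4 × 0.4).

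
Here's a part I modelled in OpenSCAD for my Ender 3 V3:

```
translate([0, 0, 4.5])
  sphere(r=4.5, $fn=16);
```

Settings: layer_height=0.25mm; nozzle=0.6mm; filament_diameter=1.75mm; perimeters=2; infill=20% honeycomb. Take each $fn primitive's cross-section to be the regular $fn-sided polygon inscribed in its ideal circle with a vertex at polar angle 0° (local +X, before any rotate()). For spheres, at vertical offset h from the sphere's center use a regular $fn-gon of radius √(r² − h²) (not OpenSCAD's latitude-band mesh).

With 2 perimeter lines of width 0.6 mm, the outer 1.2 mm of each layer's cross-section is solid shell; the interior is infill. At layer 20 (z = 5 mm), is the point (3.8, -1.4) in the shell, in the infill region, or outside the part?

At z = 5 mm: the r=4.5 sphere slices to a regular 16-gon of circumradius 4.472 (√(r²−h²) with h=0.5 from center). Overall, the cross-section is a single solid region. The nearest boundary edge runs (4.13, -1.71)→(4.47, 0.00); distance from the point to it = 0.39 mm. The point is inside the cross-section, 0.39 mm from the nearest boundary — within the 1.2 mm shell band (2 × 0.6).

shell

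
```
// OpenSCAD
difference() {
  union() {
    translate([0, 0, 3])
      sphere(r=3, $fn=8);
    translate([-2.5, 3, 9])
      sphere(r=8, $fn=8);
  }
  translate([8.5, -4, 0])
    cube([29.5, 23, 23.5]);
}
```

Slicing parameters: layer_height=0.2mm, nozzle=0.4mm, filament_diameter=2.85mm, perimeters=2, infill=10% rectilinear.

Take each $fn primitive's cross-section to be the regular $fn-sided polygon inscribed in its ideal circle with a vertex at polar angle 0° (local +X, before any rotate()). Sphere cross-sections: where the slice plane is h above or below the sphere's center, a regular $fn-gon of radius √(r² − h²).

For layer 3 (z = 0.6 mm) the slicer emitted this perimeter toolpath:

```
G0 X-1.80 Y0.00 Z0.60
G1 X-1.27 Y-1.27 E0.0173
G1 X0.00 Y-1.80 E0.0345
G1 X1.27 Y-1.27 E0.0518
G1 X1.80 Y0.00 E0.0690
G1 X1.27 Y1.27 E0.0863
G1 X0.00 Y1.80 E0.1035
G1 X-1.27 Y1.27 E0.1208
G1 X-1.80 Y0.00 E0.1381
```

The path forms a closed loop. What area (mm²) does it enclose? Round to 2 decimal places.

9.14 mm²

Apply the shoelace formula to the sequence of (X, Y) vertices; enclosed area = 9.14 mm².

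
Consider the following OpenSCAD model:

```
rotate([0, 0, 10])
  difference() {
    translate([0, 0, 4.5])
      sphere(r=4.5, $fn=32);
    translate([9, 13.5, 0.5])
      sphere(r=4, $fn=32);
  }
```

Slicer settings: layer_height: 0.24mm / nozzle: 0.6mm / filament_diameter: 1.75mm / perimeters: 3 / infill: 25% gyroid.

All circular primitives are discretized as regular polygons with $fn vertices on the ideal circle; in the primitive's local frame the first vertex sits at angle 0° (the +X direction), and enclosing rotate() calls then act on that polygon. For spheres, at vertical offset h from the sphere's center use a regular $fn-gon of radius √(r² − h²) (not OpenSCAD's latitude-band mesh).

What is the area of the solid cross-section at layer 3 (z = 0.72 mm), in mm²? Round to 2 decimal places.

18.61 mm²

At z = 0.72 mm: the r=4.5 sphere slices to a regular 32-gon of circumradius 2.442 (√(r²−h²) with h=3.78 from center) (area = (32/2)·2.442²·sin(360°/32) = 18.61 mm²); the sphere at (9, 13.5): section is a regular 32-gon, circumradius = √(r²−h²) = √(4²−0.22²) = 3.994 (area = (32/2)·3.994²·sin(360°/32) = 49.79 mm²); After the difference (first − rest): starting from the r=4.5 sphere (18.61 mm²), the r=4 sphere at (9, 13.5) misses the remaining region (no effect) — area = 18.61 mm²; (whole slice rotated 10° about Z — lengths, areas and connectivity unchanged). Overall, the cross-section is a single solid region. Net area = 18.61 mm².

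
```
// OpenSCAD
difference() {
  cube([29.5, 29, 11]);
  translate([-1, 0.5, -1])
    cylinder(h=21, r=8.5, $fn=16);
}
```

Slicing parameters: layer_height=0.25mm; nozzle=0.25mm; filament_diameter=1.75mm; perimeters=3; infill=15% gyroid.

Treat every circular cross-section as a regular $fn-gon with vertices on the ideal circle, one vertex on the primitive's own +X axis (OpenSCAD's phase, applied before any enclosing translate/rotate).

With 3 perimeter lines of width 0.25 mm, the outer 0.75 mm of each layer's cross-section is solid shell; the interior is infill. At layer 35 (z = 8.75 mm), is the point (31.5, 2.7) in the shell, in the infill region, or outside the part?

At z = 8.75 mm: the cube (footprint 29.5×29) is included at this height; the r=8.5 cylinder at (-1, 0.5) contributes a regular 16-gon of circumradius 8.5; Subtracting the remaining from the first: starting from the 29.5×29 cube, the r=8.5 cylinder at (-1, 0.5) partially overlaps it — only the 50.62 mm² overlap (of its 221.19 mm²) is removed, clipping the outline — 1 connected region. Overall, the cross-section is a single solid region. The nearest boundary edge runs (29.50, 29.00)→(29.50, 0.00); distance from the point to it = 2.00 mm. The point is not inside any of the regions above, so it lies outside the cross-section (2.00 mm from the nearest boundary).

outside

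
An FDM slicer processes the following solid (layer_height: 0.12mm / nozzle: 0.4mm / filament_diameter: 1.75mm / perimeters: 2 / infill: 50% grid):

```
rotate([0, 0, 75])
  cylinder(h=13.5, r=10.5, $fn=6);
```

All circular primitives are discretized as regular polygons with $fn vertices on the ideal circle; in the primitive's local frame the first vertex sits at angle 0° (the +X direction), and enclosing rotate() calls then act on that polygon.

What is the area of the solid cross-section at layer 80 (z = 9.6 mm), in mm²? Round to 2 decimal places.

At z = 9.6 mm: the r=10.5 cylinder gives a regular 6-gon of circumradius 10.5 (constant along its height) (area = (6/2)·10.500²·sin(360°/6) = 286.44 mm²); (rotated 75° about Z; rotation is an isometry so areas/perimeters/island counts are preserved). Overall, the cross-section is a single solid region. Net area = 286.44 mm².

286.44 mm²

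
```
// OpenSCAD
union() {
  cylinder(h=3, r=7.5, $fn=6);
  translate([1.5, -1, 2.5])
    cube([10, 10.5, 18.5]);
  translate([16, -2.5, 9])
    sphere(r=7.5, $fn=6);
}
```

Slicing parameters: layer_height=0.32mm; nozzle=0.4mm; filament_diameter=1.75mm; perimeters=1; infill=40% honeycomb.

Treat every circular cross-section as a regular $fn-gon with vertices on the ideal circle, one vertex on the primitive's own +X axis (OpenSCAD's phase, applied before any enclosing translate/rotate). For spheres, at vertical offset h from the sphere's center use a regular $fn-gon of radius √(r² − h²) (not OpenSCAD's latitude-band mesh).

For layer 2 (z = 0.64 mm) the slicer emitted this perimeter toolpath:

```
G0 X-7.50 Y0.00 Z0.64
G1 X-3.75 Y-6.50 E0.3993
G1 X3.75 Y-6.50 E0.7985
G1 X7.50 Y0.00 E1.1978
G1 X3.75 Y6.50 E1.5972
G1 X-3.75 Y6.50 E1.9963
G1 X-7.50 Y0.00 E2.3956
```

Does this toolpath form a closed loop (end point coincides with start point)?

Start point (G0): (-7.50, 0.00). End point (last G1): the path returns to the start — closed.

yes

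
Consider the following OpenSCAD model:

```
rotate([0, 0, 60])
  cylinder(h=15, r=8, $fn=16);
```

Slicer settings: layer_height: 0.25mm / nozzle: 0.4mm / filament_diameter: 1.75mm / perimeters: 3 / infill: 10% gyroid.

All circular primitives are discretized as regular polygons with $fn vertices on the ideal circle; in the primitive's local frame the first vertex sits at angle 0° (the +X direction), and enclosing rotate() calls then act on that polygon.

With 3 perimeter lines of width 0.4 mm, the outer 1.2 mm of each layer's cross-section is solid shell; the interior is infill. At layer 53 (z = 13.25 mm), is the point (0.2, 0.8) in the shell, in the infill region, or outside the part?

At z = 13.25 mm: the r=8 cylinder contributes a regular 16-gon of circumradius 8; (rotated 60° about Z; rotation is an isometry so areas/perimeters/island counts are preserved). Overall, the cross-section is a single solid region. Undo the 60° rotation: the query point maps to (0.793, 0.227) in the un-rotated model frame. The nearest boundary edge runs (8.00, 0.00)→(7.39, 3.06); distance from the point to it = 7.02 mm. The point is inside the cross-section and 7.02 mm from the nearest boundary — more than the 1.2 mm shell width (3 × 0.4), so it's in the infill interior.

infill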